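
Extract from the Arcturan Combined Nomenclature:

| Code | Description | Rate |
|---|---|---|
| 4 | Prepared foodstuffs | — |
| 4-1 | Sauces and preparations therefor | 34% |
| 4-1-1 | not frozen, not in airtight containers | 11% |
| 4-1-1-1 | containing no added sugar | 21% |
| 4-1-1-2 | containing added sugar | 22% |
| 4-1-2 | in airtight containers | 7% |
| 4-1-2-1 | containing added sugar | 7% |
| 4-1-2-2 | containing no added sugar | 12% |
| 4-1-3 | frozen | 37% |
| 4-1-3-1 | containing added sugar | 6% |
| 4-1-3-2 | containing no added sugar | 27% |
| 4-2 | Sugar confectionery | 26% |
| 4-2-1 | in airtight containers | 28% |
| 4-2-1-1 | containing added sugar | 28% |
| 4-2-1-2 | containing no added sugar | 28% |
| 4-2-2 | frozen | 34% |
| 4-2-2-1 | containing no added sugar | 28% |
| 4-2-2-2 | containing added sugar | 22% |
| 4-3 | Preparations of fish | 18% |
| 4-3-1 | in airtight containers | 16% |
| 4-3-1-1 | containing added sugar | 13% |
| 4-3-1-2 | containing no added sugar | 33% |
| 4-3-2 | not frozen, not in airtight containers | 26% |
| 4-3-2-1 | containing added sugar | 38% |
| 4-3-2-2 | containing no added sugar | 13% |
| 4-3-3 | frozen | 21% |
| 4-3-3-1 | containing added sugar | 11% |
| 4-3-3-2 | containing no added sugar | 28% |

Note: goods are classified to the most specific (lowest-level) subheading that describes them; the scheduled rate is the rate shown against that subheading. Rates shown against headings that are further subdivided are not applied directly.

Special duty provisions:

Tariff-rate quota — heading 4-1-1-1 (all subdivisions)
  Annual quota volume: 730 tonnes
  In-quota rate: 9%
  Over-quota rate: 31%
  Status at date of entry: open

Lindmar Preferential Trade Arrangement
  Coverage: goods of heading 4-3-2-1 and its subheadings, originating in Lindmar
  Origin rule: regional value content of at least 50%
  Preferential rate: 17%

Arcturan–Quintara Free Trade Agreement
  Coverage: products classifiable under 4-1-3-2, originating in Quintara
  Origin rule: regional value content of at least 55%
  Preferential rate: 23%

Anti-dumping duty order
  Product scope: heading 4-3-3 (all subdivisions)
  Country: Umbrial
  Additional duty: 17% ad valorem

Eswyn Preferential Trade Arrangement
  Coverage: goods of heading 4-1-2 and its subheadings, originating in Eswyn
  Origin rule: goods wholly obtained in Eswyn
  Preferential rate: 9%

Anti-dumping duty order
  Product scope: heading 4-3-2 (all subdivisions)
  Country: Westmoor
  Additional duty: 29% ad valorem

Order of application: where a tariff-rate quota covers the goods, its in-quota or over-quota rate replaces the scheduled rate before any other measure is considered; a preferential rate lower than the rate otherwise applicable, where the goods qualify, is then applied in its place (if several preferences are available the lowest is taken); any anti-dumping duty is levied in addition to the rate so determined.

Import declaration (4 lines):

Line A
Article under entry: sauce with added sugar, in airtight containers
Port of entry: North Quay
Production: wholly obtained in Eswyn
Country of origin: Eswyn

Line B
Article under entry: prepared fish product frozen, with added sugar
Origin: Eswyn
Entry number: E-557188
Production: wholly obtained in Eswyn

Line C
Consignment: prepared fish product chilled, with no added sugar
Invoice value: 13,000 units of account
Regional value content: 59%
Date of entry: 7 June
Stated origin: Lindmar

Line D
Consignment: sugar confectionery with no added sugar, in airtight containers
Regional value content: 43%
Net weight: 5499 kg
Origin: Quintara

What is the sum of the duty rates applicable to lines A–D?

59%

Line A: sauce → 4-1; in airtight containers → 4-1-2; with added sugar → 4-1-2-1. Scheduled 7%. Eswyn agreement on 4-1-2: wholly obtained → 9% available; preference 9% not lower than 7% → no reduction. → 7%.
Line B: prepared fish product → 4-3; frozen → 4-3-3; with added sugar → 4-3-3-1. Scheduled 11%. Eswyn agreement on 4-1-2: 4-3-3-1 not covered. → 11%.
Line C: prepared fish product → 4-3; chilled → 4-3-2; with no added sugar → 4-3-2-2. Scheduled 13%. Lindmar agreement on 4-3-2-1: 4-3-2-2 not covered. → 13%.
Line D: sugar confectionery → 4-2; in airtight containers → 4-2-1; with no added sugar → 4-2-1-2. Scheduled 28%. Quintara agreement on 4-1-3-2: 4-2-1-2 not covered. → 28%.
Sum: 7% + 11% + 13% + 28% = 59%.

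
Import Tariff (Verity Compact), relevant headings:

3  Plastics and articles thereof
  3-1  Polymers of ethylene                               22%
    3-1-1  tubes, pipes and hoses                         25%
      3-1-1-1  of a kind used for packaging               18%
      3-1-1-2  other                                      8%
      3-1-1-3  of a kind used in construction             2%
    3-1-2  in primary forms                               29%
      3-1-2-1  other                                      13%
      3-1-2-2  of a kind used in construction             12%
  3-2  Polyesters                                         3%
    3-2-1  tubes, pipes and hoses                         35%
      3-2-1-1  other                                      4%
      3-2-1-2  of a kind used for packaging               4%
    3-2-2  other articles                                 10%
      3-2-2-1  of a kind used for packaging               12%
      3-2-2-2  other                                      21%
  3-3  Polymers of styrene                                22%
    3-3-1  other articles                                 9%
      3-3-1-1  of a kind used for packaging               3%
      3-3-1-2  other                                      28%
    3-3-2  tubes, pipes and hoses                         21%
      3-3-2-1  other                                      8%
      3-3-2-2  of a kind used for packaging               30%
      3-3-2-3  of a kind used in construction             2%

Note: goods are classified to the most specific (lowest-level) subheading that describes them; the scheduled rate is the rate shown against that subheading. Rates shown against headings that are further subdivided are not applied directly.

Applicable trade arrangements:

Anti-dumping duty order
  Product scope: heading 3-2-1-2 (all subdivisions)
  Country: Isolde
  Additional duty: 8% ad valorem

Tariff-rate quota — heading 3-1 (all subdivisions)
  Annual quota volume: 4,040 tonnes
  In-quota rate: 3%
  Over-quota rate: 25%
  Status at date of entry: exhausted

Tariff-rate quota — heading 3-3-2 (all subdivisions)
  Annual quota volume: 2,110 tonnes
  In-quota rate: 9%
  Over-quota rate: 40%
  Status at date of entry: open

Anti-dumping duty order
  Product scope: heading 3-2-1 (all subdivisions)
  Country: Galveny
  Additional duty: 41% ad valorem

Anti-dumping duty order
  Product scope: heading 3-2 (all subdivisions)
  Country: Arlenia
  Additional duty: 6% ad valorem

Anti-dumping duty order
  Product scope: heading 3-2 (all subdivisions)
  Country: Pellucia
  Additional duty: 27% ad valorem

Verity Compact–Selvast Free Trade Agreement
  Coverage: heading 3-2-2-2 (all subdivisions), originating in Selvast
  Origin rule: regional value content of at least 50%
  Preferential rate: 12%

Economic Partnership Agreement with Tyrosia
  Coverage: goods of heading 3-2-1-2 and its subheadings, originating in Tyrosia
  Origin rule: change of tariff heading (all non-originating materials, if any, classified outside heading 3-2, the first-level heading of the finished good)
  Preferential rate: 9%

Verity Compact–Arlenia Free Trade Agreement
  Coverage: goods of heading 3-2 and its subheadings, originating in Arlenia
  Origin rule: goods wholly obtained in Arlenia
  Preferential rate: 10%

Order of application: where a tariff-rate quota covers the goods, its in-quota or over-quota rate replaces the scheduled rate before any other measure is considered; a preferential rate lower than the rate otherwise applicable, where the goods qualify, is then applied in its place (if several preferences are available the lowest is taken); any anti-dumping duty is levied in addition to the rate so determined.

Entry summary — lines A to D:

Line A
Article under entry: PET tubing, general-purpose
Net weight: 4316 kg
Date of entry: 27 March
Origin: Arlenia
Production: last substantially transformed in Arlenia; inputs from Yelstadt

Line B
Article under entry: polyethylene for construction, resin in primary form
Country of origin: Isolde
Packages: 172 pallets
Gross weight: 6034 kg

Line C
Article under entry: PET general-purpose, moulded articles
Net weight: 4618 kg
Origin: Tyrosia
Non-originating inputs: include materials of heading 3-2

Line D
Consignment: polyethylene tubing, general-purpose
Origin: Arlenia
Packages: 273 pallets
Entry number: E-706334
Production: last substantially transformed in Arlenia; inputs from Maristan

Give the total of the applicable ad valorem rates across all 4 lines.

81%

Line A: PET → 3-2; tubing → 3-2-1; general-purpose → 3-2-1-1. Scheduled 4%. Arlenia agreement on 3-2: not wholly obtained; anti-dumping (Arlenia, 3-2): +6%; total 4% + 6% = 10%. → 10%.
Line B: polyethylene → 3-1; resin in primary form → 3-1-2; for construction → 3-1-2-2. Scheduled 12%. quota on 3-1 exhausted → over-quota 25%. → 25%.
Line C: PET → 3-2; moulded articles → 3-2-2; general-purpose → 3-2-2-2. Scheduled 21%. Tyrosia agreement on 3-2-1-2: 3-2-2-2 not covered. → 21%.
Line D: polyethylene → 3-1; tubing → 3-1-1; general-purpose → 3-1-1-2. Scheduled 8%. quota on 3-1 exhausted → over-quota 25%; Arlenia agreement on 3-2: 3-1-1-2 not covered. → 25%.
Sum: 10% + 25% + 21% + 25% = 81%.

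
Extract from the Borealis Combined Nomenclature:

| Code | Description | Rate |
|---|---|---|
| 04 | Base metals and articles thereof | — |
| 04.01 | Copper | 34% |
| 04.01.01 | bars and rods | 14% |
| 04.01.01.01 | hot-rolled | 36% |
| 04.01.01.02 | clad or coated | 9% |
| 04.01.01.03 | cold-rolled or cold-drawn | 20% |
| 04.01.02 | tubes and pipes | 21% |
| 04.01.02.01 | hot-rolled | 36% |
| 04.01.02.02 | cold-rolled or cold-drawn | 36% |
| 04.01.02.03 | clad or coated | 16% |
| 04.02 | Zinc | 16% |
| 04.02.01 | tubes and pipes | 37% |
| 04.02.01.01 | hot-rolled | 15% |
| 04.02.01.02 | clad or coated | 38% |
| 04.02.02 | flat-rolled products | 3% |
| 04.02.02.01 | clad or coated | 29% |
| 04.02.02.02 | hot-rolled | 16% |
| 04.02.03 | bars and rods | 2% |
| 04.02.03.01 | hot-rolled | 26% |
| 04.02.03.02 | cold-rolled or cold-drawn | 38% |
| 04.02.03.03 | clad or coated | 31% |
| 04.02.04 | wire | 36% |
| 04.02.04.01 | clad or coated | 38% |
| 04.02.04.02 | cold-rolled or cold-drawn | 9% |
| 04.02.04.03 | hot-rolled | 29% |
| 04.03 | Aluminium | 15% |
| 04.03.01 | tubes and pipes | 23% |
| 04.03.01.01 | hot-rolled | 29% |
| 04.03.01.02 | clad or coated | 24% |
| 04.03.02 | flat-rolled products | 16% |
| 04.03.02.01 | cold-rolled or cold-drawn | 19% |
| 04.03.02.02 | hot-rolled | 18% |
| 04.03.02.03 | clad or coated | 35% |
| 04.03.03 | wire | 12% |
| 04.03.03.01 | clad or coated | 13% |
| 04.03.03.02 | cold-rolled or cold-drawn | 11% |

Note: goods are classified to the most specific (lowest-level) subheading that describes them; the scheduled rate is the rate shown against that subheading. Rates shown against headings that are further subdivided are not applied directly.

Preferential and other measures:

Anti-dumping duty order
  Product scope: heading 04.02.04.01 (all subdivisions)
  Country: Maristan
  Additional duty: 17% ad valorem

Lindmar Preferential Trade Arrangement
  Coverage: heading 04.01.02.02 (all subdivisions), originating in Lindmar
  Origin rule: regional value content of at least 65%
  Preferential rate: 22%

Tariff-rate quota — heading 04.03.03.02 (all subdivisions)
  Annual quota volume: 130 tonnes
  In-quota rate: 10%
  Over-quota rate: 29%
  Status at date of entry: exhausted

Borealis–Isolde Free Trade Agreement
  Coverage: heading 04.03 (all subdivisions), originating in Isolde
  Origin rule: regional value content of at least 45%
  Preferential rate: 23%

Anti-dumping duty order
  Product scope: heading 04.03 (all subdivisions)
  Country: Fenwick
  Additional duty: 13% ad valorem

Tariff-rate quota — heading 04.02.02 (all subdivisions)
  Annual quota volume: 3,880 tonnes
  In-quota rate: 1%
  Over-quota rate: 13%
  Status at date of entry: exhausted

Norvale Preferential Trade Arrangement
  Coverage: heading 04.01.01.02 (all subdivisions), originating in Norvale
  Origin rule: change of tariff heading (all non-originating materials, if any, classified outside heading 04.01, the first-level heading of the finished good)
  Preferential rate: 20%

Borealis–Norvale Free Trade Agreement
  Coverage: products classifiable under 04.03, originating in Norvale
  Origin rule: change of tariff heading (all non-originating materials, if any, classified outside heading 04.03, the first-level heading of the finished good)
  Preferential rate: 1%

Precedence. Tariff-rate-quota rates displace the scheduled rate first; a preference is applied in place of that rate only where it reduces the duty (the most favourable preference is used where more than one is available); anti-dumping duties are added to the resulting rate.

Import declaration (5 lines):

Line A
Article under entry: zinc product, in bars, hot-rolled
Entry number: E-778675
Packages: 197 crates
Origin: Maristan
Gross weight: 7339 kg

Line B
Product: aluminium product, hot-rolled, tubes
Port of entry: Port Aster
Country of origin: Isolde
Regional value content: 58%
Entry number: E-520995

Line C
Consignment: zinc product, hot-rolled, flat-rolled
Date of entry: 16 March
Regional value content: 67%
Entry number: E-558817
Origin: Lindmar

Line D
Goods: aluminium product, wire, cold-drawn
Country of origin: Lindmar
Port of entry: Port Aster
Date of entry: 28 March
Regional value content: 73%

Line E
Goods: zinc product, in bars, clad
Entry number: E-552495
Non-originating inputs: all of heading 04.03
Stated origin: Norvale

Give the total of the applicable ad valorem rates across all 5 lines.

122%

Line A: zinc → 04.02; in bars → 04.02.03; hot-rolled → 04.02.03.01. Scheduled 26%. No special measure applies. → 26%.
Line B: aluminium → 04.03; tubes → 04.03.01; hot-rolled → 04.03.01.01. Scheduled 29%. Isolde agreement on 04.03: RVC ≥ 45% → 23% available; preferential 23%. → 23%.
Line C: zinc → 04.02; flat-rolled → 04.02.02; hot-rolled → 04.02.02.02. Scheduled 16%. quota on 04.02.02 exhausted → over-quota 13%; Lindmar agreement on 04.01.02.02: 04.02.02.02 not covered. → 13%.
Line D: aluminium → 04.03; wire → 04.03.03; cold-drawn → 04.03.03.02. Scheduled 11%. quota on 04.03.03.02 exhausted → over-quota 29%; Lindmar agreement on 04.01.02.02: 04.03.03.02 not covered. → 29%.
Line E: zinc → 04.02; in bars → 04.02.03; clad → 04.02.03.03. Scheduled 31%. Norvale agreement on 04.01.01.02: 04.02.03.03 not covered; Norvale agreement on 04.03: 04.02.03.03 not covered. → 31%.
Sum: 26% + 23% + 13% + 29% + 31% = 122%.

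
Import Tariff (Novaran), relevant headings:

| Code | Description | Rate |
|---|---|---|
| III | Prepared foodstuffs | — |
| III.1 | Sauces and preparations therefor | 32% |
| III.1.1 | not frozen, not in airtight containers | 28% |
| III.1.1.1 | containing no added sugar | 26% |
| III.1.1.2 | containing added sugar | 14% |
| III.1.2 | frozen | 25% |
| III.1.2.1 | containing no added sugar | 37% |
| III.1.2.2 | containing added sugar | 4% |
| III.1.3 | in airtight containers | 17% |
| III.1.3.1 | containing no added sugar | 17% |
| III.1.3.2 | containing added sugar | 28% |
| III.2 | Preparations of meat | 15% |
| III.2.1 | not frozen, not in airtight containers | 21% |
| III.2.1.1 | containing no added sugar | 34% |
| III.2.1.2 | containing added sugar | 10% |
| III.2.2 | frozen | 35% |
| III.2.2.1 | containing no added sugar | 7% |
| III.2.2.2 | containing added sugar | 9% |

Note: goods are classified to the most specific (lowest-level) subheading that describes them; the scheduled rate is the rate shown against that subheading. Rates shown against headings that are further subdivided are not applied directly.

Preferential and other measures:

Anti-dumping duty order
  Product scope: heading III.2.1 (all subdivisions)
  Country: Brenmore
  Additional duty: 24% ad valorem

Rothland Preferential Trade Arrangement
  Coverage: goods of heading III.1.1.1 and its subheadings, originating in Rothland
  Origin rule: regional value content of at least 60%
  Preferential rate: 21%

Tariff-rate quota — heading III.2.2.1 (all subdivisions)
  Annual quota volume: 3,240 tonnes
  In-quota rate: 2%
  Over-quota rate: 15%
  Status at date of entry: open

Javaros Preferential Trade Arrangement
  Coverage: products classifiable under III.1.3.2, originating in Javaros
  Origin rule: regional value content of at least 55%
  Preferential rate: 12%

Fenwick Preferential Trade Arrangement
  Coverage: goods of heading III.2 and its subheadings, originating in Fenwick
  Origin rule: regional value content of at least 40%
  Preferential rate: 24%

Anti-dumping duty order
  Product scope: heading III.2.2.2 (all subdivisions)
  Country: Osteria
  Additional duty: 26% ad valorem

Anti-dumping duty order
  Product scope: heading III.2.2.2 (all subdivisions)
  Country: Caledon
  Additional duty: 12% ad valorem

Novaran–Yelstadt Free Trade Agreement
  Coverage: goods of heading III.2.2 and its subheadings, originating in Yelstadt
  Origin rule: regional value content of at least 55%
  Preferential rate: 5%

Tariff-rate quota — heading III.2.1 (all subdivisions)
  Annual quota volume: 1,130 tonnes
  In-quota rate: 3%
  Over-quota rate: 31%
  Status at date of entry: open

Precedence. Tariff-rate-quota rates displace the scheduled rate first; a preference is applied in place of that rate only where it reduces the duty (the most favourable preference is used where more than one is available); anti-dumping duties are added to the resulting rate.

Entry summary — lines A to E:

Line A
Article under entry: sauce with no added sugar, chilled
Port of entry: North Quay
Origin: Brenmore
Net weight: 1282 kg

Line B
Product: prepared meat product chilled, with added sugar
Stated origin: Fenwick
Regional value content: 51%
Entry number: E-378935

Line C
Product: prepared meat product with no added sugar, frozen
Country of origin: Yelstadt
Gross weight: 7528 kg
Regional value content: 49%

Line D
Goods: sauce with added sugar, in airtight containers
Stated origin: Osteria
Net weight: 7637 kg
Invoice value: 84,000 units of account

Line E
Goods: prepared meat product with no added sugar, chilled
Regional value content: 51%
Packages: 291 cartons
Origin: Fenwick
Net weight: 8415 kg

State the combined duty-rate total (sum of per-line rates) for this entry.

62%

Line A: sauce → III.1; chilled → III.1.1; with no added sugar → III.1.1.1. Scheduled 26%. No special measure applies. → 26%.
Line B: prepared meat product → III.2; chilled → III.2.1; with added sugar → III.2.1.2. Scheduled 10%. quota on III.2.1 open → in-quota 3%; Fenwick agreement on III.2: RVC ≥ 40% → 24% available; preference 24% not lower than 3% → no reduction. → 3%.
Line C: prepared meat product → III.2; frozen → III.2.2; with no added sugar → III.2.2.1. Scheduled 7%. quota on III.2.2.1 open → in-quota 2%; Yelstadt agreement on III.2.2: RVC < 55%. → 2%.
Line D: sauce → III.1; in airtight containers → III.1.3; with added sugar → III.1.3.2. Scheduled 28%. No special measure applies. → 28%.
Line E: prepared meat product → III.2; chilled → III.2.1; with no added sugar → III.2.1.1. Scheduled 34%. quota on III.2.1 open → in-quota 3%; Fenwick agreement on III.2: RVC ≥ 40% → 24% available; preference 24% not lower than 3% → no reduction. → 3%.
Sum: 26% + 3% + 2% + 28% + 3% = 62%.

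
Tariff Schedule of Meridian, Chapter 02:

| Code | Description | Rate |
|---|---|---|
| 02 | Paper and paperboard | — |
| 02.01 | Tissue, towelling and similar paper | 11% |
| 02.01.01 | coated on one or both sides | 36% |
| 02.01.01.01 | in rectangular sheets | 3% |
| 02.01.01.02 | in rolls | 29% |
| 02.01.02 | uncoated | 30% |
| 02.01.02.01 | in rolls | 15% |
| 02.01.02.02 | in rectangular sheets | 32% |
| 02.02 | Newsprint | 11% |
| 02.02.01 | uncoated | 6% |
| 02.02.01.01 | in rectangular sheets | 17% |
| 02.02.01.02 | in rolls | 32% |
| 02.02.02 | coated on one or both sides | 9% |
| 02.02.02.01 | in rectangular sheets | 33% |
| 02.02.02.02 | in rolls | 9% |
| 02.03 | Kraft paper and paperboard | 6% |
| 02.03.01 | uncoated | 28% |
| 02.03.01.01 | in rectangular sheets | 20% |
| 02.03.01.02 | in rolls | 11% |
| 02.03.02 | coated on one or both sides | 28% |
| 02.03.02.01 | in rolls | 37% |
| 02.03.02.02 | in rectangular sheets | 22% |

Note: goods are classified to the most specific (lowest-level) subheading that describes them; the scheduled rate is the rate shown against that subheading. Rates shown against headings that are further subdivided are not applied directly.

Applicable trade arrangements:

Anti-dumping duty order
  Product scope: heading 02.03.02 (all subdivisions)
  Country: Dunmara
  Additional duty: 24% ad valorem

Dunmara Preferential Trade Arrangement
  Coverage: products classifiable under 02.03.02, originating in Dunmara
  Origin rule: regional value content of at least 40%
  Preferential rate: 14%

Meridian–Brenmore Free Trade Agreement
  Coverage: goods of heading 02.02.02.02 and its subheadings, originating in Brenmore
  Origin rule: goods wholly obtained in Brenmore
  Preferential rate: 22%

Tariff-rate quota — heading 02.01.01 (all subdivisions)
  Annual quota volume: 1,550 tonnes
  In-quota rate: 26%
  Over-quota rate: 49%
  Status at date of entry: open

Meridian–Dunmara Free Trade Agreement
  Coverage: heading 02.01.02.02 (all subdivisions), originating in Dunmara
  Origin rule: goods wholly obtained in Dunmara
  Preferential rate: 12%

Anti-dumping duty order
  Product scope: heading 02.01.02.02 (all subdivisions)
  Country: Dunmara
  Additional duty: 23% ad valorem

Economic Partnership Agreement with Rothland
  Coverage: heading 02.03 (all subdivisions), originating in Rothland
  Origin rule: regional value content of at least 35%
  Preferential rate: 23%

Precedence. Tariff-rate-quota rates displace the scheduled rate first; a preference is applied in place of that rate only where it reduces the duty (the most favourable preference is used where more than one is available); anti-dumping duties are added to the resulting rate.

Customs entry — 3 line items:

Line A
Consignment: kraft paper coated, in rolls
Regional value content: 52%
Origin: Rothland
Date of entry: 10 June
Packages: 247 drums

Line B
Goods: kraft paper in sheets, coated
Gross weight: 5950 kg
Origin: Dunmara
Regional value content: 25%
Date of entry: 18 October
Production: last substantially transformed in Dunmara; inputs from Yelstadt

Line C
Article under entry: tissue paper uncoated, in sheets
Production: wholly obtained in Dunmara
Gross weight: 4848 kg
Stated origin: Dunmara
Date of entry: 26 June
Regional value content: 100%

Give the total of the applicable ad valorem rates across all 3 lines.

104%

Line A: kraft paper → 02.03; coated → 02.03.02; in rolls → 02.03.02.01. Scheduled 37%. Rothland agreement on 02.03: RVC ≥ 35% → 23% available; preferential 23%. → 23%.
Line B: kraft paper → 02.03; coated → 02.03.02; in sheets → 02.03.02.02. Scheduled 22%. Dunmara agreement on 02.03.02: RVC < 40%; Dunmara agreement on 02.01.02.02: 02.03.02.02 not covered; anti-dumping (Dunmara, 02.03.02): +24%; total 22% + 24% = 46%. → 46%.
Line C: tissue paper → 02.01; uncoated → 02.01.02; in sheets → 02.01.02.02. Scheduled 32%. Dunmara agreement on 02.03.02: 02.01.02.02 not covered; Dunmara agreement on 02.01.02.02: wholly obtained → 12% available; preferential 12%; anti-dumping (Dunmara, 02.01.02.02): +23%; total 12% + 23% = 35%. → 35%.
Sum: 23% + 46% + 35% = 104%.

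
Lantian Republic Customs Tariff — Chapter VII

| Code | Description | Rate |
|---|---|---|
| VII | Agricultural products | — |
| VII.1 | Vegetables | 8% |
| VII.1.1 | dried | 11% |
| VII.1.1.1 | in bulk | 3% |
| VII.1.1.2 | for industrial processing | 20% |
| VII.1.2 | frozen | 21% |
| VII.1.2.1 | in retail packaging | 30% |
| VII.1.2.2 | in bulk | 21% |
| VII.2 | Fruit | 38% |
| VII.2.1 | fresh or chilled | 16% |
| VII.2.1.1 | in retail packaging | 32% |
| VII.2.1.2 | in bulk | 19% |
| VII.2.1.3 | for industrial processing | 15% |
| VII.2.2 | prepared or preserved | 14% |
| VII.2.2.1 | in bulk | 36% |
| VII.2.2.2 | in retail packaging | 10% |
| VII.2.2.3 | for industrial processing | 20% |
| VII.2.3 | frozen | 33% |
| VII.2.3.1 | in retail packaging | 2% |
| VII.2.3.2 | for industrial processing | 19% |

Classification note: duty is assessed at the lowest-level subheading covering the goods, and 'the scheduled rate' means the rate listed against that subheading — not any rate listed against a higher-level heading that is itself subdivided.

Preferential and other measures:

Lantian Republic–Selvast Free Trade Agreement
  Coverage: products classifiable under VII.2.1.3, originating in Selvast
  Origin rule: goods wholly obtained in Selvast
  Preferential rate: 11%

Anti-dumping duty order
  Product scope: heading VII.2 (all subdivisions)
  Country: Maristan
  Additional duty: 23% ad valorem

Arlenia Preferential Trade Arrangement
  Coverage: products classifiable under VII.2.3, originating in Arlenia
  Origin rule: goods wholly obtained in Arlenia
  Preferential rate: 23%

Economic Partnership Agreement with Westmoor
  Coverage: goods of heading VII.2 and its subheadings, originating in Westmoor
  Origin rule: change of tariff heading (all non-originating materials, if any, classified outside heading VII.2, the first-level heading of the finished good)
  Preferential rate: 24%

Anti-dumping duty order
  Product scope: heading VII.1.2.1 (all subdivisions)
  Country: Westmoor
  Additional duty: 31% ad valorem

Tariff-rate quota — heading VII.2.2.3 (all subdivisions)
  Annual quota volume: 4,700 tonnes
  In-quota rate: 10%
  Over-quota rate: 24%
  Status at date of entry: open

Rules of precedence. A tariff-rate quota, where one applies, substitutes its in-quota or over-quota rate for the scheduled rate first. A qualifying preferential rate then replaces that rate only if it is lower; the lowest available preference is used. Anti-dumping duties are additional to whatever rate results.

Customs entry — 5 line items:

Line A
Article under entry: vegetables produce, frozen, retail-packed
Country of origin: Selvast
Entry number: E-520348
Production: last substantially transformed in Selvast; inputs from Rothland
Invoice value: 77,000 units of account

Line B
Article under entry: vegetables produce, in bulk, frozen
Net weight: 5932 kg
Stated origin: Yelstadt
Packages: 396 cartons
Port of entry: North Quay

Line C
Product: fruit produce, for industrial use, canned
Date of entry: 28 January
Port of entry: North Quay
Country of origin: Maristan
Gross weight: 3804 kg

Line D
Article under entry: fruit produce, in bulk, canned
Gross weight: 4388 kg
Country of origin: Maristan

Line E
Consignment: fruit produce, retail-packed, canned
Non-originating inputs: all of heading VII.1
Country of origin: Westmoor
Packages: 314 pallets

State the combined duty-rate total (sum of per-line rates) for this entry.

153%

Line A: vegetables → VII.1; frozen → VII.1.2; retail-packed → VII.1.2.1. Scheduled 30%. Selvast agreement on VII.2.1.3: VII.1.2.1 not covered. → 30%.
Line B: vegetables → VII.1; frozen → VII.1.2; in bulk → VII.1.2.2. Scheduled 21%. No special measure applies. → 21%.
Line C: fruit → VII.2; canned → VII.2.2; for industrial use → VII.2.2.3. Scheduled 20%. quota on VII.2.2.3 open → in-quota 10%; anti-dumping (Maristan, VII.2): +23%; total 10% + 23% = 33%. → 33%.
Line D: fruit → VII.2; canned → VII.2.2; in bulk → VII.2.2.1. Scheduled 36%. anti-dumping (Maristan, VII.2): +23%; total 36% + 23% = 59%. → 59%.
Line E: fruit → VII.2; canned → VII.2.2; retail-packed → VII.2.2.2. Scheduled 10%. Westmoor agreement on VII.2: CTH met → 24% available; preference 24% not lower than 10% → no reduction. → 10%.
Sum: 30% + 21% + 33% + 59% + 10% = 153%.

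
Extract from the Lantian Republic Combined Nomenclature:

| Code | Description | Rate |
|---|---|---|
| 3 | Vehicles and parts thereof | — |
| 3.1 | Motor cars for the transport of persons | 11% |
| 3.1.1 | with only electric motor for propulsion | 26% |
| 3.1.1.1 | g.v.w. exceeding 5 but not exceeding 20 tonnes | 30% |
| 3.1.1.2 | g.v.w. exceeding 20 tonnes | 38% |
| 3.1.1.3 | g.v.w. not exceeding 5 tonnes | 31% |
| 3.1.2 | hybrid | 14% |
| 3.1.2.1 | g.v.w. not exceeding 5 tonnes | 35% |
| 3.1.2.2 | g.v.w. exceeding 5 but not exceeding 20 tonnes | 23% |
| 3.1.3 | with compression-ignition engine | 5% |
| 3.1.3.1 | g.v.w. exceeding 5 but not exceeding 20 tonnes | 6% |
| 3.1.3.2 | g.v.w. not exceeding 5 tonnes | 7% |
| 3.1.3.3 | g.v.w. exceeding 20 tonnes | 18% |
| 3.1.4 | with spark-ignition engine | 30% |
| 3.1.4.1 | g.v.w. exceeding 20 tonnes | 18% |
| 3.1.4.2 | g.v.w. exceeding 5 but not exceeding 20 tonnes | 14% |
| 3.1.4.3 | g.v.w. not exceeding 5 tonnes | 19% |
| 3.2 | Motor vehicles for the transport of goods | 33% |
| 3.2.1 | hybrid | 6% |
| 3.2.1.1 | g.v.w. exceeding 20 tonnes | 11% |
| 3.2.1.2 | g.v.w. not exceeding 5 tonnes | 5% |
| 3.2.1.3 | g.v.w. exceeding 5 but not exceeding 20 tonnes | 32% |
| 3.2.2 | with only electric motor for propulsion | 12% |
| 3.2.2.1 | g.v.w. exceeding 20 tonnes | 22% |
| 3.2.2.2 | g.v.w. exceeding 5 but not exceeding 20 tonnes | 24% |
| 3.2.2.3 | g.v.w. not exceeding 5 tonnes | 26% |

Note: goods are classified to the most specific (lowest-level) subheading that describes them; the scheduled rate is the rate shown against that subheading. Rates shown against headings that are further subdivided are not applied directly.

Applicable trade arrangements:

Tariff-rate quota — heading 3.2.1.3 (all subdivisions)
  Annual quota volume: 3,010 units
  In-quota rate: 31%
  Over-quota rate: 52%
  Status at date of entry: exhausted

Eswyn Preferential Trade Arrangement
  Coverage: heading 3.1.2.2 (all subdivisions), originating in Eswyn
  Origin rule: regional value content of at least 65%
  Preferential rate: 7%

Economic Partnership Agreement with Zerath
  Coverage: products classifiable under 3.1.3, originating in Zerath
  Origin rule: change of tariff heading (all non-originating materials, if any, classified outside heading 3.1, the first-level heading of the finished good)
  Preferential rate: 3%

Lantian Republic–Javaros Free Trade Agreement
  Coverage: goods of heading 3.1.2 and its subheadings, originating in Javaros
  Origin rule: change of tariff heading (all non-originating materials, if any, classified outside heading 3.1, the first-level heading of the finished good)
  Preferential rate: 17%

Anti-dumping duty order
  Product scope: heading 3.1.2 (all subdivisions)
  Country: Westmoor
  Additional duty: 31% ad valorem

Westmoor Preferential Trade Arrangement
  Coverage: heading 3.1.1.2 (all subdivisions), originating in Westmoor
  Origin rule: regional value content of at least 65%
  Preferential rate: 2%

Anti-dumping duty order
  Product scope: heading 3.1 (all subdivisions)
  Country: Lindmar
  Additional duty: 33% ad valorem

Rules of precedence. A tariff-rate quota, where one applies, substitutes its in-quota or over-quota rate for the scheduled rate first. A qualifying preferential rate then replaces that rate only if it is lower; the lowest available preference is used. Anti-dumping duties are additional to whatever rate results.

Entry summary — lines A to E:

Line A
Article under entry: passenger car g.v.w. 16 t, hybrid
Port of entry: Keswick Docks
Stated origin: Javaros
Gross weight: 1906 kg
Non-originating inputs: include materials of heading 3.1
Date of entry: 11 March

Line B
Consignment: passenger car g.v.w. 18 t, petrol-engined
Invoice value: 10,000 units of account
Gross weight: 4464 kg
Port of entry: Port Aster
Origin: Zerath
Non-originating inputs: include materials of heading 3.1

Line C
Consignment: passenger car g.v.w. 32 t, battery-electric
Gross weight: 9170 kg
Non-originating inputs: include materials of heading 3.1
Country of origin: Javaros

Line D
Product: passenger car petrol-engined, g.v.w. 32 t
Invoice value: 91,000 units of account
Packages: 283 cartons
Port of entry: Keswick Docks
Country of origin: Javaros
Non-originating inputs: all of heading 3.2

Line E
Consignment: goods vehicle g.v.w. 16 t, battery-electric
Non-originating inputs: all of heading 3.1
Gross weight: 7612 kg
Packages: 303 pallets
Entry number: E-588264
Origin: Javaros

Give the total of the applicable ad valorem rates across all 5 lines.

117%

Line A: passenger car → 3.1; hybrid → 3.1.2; g.v.w. 16 t → 3.1.2.2. Scheduled 23%. Javaros agreement on 3.1.2: CTH not met. → 23%.
Line B: passenger car → 3.1; petrol-engined → 3.1.4; g.v.w. 18 t → 3.1.4.2. Scheduled 14%. Zerath agreement on 3.1.3: 3.1.4.2 not covered. → 14%.
Line C: passenger car → 3.1; battery-electric → 3.1.1; g.v.w. 32 t → 3.1.1.2. Scheduled 38%. Javaros agreement on 3.1.2: 3.1.1.2 not covered. → 38%.
Line D: passenger car → 3.1; petrol-engined → 3.1.4; g.v.w. 32 t → 3.1.4.1. Scheduled 18%. Javaros agreement on 3.1.2: 3.1.4.1 not covered. → 18%.
Line E: goods vehicle → 3.2; battery-electric → 3.2.2; g.v.w. 16 t → 3.2.2.2. Scheduled 24%. Javaros agreement on 3.1.2: 3.2.2.2 not covered. → 24%.
Sum: 23% + 14% + 38% + 18% + 24% = 117%.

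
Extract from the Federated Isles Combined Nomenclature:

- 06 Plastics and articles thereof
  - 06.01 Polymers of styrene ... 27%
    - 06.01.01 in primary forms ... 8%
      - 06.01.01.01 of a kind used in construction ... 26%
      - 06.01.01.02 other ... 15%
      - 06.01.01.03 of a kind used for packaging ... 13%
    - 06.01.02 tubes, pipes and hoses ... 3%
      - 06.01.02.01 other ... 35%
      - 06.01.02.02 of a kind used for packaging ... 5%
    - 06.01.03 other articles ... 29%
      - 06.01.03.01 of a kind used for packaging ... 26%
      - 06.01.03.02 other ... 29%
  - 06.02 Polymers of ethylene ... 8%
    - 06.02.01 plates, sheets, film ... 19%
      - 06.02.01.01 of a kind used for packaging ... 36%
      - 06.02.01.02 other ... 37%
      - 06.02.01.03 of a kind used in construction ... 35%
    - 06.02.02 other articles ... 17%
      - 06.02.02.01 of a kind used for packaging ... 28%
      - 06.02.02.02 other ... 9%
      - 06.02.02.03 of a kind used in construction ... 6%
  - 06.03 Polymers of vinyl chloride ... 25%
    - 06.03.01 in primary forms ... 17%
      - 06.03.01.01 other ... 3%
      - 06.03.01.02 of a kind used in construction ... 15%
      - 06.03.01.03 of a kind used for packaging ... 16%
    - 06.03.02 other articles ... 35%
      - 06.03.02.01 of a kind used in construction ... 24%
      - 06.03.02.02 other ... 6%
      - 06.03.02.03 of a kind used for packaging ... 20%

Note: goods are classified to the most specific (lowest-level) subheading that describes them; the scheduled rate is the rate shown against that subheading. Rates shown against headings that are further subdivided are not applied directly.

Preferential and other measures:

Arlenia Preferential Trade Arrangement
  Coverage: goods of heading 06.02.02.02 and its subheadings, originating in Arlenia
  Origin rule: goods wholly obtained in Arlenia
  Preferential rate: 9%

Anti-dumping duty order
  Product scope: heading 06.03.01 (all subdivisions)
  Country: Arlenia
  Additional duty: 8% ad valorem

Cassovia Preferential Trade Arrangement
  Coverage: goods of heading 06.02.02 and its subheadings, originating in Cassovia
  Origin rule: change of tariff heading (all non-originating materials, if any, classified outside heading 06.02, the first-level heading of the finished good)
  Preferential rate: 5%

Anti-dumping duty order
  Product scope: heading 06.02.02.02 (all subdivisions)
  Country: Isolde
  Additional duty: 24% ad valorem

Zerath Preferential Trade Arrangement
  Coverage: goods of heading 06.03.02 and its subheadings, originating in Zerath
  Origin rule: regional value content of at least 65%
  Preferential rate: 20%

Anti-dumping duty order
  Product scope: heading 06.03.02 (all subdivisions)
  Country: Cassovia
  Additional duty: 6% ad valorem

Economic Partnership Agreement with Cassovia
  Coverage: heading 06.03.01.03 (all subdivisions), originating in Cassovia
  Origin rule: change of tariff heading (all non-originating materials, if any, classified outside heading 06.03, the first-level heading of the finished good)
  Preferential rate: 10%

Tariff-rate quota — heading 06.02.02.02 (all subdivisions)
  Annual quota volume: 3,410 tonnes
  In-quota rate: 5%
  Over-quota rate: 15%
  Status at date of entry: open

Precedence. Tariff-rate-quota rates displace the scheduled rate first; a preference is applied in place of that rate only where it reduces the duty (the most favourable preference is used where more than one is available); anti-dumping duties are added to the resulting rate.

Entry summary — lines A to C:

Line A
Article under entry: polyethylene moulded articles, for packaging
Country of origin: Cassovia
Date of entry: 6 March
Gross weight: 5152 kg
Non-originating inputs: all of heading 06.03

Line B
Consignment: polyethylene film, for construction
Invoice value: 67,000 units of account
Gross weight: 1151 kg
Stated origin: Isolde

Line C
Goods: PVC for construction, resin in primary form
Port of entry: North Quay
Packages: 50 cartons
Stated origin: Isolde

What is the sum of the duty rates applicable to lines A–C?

Line A: polyethylene → 06.02; moulded articles → 06.02.02; for packaging → 06.02.02.01. Scheduled 28%. Cassovia agreement on 06.02.02: CTH met → 5% available; Cassovia agreement on 06.03.01.03: 06.02.02.01 not covered; preferential 5%. → 5%.
Line B: polyethylene → 06.02; film → 06.02.01; for construction → 06.02.01.03. Scheduled 35%. No special measure applies. → 35%.
Line C: PVC → 06.03; resin in primary form → 06.03.01; for construction → 06.03.01.02. Scheduled 15%. No special measure applies. → 15%.
Sum: 5% + 35% + 15% = 55%.

55%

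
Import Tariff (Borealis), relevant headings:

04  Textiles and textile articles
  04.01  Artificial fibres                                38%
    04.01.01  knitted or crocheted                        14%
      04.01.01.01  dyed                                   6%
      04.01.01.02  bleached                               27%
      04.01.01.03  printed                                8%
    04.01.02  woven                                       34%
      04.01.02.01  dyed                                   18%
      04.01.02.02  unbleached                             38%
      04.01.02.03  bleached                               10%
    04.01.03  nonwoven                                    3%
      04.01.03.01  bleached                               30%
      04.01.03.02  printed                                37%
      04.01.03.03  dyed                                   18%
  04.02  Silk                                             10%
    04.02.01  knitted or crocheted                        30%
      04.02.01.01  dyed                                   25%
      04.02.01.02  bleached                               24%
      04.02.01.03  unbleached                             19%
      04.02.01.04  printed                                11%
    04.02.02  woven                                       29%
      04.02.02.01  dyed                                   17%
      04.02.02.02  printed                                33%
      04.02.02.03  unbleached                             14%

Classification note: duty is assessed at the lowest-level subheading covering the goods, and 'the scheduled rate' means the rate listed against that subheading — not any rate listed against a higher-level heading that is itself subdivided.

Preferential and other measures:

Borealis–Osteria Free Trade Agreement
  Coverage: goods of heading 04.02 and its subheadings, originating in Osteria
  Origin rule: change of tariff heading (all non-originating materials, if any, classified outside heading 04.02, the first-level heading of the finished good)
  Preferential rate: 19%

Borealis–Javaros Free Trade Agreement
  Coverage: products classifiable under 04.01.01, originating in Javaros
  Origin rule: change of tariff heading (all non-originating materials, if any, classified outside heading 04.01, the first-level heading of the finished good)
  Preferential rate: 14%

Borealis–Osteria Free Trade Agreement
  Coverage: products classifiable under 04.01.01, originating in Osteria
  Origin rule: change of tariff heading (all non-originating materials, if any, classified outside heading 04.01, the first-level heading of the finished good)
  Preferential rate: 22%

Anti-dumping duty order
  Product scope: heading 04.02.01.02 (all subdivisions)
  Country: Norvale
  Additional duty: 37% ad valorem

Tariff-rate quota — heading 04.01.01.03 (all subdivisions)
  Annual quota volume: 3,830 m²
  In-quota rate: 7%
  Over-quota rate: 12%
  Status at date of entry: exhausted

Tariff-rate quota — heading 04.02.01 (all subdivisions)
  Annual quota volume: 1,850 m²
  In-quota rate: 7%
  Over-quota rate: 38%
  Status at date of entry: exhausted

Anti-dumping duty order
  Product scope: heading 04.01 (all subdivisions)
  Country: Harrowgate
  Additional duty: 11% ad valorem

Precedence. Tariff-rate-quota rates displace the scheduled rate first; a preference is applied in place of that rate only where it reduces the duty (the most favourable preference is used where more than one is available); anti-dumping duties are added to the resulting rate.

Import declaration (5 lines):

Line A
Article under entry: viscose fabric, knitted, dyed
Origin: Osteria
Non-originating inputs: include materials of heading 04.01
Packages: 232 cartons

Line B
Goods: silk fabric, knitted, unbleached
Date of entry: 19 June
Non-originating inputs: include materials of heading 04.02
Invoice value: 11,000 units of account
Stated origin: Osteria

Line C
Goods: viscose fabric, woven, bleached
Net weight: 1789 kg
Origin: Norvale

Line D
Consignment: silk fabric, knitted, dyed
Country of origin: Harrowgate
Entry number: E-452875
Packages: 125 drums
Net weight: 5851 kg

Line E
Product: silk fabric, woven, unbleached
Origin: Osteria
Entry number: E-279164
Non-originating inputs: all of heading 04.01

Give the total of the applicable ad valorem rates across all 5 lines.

Line A: viscose → 04.01; knitted → 04.01.01; dyed → 04.01.01.01. Scheduled 6%. Osteria agreement on 04.02: 04.01.01.01 not covered; Osteria agreement on 04.01.01: CTH not met. → 6%.
Line B: silk → 04.02; knitted → 04.02.01; unbleached → 04.02.01.03. Scheduled 19%. quota on 04.02.01 exhausted → over-quota 38%; Osteria agreement on 04.02: CTH not met; Osteria agreement on 04.01.01: 04.02.01.03 not covered. → 38%.
Line C: viscose → 04.01; woven → 04.01.02; bleached → 04.01.02.03. Scheduled 10%. No special measure applies. → 10%.
Line D: silk → 04.02; knitted → 04.02.01; dyed → 04.02.01.01. Scheduled 25%. quota on 04.02.01 exhausted → over-quota 38%. → 38%.
Line E: silk → 04.02; woven → 04.02.02; unbleached → 04.02.02.03. Scheduled 14%. Osteria agreement on 04.02: CTH met → 19% available; Osteria agreement on 04.01.01: 04.02.02.03 not covered; preference 19% not lower than 14% → no reduction. → 14%.
Sum: 6% + 38% + 10% + 38% + 14% = 106%.

106%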